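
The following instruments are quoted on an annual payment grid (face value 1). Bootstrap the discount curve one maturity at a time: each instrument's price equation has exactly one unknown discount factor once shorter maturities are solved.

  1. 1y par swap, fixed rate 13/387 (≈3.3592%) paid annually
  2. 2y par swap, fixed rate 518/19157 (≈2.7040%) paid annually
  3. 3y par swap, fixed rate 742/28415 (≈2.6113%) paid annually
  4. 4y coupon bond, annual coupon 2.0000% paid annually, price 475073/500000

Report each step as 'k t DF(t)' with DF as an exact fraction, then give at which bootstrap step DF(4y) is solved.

step 1 [1y] swap r/1=13/387: DF=(1 − 13/387·(0))/(1+13/387) = 387/400 ≈ 0.967500
step 2 [2y] swap r/1=518/19157: DF=(1 − 518/19157·(0.967500))/(1+518/19157) = 4741/5000 ≈ 0.948200
step 3 [3y] swap r/1=742/28415: DF=(1 − 742/28415·(0.967500+0.948200))/(1+742/28415) = 4629/5000 ≈ 0.925800
step 4 [4y] bond c/1=1/50: DF=(475073/500000 − 1/50·(0.967500+0.948200+0.925800))/(1+1/50) = 4379/5000 ≈ 0.875800

1 1 387/400
2 2 4741/5000
3 3 4629/5000
4 4 4379/5000
DF(4y) is solved at step 4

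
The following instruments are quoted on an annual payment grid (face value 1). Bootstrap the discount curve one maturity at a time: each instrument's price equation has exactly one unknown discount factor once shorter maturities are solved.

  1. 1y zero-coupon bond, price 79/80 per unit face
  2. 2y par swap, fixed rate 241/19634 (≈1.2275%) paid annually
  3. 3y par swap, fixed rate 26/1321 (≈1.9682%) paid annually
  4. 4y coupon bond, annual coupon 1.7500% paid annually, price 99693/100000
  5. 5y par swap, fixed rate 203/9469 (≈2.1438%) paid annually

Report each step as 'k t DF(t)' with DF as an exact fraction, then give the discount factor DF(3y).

1 1 79/80
2 2 9759/10000
3 3 2357/2500
4 4 4649/5000
5 5 1797/2000
DF(3y) = 2357/2500 ≈ 0.942800

step 1 [1y] zero: DF = P = 79/80 ≈ 0.987500
step 2 [2y] swap r/1=241/19634: DF=(1 − 241/19634·(0.987500))/(1+241/19634) = 9759/10000 ≈ 0.975900
step 3 [3y] swap r/1=26/1321: DF=(1 − 26/1321·(0.987500+0.975900))/(1+26/1321) = 2357/2500 ≈ 0.942800
step 4 [4y] bond c/1=7/400: DF=(99693/100000 − 7/400·(0.987500+0.975900+0.942800))/(1+7/400) = 4649/5000 ≈ 0.929800
step 5 [5y] swap r/1=203/9469: DF=(1 − 203/9469·(0.987500+0.975900+0.942800+0.929800))/(1+203/9469) = 1797/2000 ≈ 0.898500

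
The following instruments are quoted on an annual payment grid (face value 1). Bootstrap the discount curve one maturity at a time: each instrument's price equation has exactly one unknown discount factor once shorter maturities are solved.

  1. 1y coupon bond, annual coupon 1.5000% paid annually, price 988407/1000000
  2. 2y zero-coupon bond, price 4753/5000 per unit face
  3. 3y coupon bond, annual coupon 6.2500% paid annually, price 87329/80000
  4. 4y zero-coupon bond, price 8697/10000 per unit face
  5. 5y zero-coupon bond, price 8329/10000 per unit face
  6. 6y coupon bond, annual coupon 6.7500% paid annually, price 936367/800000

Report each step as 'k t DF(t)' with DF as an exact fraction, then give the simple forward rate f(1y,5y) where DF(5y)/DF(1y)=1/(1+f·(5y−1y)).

step 1 [1y] bond c/1=3/200: DF=(988407/1000000 − 3/200·(0))/(1+3/200) = 4869/5000 ≈ 0.973800
step 2 [2y] zero: DF = P = 4753/5000 ≈ 0.950600
step 3 [3y] bond c/1=1/16: DF=(87329/80000 − 1/16·(0.973800+0.950600))/(1+1/16) = 4571/5000 ≈ 0.914200
step 4 [4y] zero: DF = P = 8697/10000 ≈ 0.869700
step 5 [5y] zero: DF = P = 8329/10000 ≈ 0.832900
step 6 [6y] bond c/1=27/400: DF=(936367/800000 − 27/400·(0.973800+0.950600+0.914200+0.869700+0.832900))/(1+27/400) = 8093/10000 ≈ 0.809300

1 1 4869/5000
2 2 4753/5000
3 3 4571/5000
4 4 8697/10000
5 5 8329/10000
6 6 8093/10000
f(1y,5y) = ((4869/5000)/(8329/10000) − 1)/(4) = 1409/33316 ≈ 4.2292%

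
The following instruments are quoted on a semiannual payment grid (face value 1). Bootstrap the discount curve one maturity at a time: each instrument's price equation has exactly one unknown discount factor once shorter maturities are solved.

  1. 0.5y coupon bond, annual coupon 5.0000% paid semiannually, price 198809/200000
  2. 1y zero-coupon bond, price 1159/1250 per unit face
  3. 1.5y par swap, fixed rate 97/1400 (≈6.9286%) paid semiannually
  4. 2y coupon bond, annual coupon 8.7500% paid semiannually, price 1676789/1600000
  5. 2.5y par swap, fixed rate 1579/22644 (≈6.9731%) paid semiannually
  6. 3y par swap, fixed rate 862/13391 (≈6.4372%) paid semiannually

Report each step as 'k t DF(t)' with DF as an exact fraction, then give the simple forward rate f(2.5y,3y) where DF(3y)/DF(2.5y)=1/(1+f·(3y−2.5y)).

1 1/2 4849/5000
2 1 1159/1250
3 3/2 903/1000
4 2 8867/10000
5 5/2 8421/10000
6 3 2069/2500
f(2.5y,3y) = ((8421/10000)/(2069/2500) − 1)/(1/2) = 145/4138 ≈ 3.5041%

step 1 [0.5y] bond c/2=1/40: DF=(198809/200000 − 1/40·(0))/(1+1/40) = 4849/5000 ≈ 0.969800
step 2 [1y] zero: DF = P = 1159/1250 ≈ 0.927200
step 3 [1.5y] swap r/2=97/2800: DF=(1 − 97/2800·(0.969800+0.927200))/(1+97/2800) = 903/1000 ≈ 0.903000
step 4 [2y] bond c/2=7/160: DF=(1676789/1600000 − 7/160·(0.969800+0.927200+0.903000))/(1+7/160) = 8867/10000 ≈ 0.886700
step 5 [2.5y] swap r/2=1579/45288: DF=(1 − 1579/45288·(0.969800+0.927200+0.903000+0.886700))/(1+1579/45288) = 8421/10000 ≈ 0.842100
step 6 [3y] swap r/2=431/13391: DF=(1 − 431/13391·(0.969800+0.927200+0.903000+0.886700+0.842100))/(1+431/13391) = 2069/2500 ≈ 0.827600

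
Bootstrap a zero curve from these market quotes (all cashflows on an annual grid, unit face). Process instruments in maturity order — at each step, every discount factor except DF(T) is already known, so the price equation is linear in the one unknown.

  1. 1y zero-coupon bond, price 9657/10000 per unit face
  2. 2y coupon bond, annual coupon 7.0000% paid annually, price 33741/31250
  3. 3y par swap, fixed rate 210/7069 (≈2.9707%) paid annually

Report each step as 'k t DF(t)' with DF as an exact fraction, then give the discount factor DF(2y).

step 1 [1y] zero: DF = P = 9657/10000 ≈ 0.965700
step 2 [2y] bond c/1=7/100: DF=(33741/31250 − 7/100·(0.965700))/(1+7/100) = 9459/10000 ≈ 0.945900
step 3 [3y] swap r/1=210/7069: DF=(1 − 210/7069·(0.965700+0.945900))/(1+210/7069) = 229/250 ≈ 0.916000

1 1 9657/10000
2 2 9459/10000
3 3 229/250
DF(2y) = 9459/10000 ≈ 0.945900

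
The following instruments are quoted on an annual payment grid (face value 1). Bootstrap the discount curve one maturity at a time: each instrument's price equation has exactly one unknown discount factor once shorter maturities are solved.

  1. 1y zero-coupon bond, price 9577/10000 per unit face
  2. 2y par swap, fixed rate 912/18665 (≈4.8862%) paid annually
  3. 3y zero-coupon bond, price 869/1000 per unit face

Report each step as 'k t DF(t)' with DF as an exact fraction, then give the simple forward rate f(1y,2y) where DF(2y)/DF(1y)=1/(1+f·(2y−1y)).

1 1 9577/10000
2 2 568/625
3 3 869/1000
f(1y,2y) = ((9577/10000)/(568/625) − 1)/(1) = 489/9088 ≈ 5.3807%

step 1 [1y] zero: DF = P = 9577/10000 ≈ 0.957700
step 2 [2y] swap r/1=912/18665: DF=(1 − 912/18665·(0.957700))/(1+912/18665) = 568/625 ≈ 0.908800
step 3 [3y] zero: DF = P = 869/1000 ≈ 0.869000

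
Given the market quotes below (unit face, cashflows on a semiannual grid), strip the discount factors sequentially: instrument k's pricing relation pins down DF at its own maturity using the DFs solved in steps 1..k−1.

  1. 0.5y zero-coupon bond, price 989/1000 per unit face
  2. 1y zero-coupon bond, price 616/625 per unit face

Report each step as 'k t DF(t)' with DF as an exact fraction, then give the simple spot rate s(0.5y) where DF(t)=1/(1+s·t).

step 1 [0.5y] zero: DF = P = 989/1000 ≈ 0.989000
step 2 [1y] zero: DF = P = 616/625 ≈ 0.985600

1 1/2 989/1000
2 1 616/625
s(0.5y) = (1/(989/1000) − 1)/(1/2) = 22/989 ≈ 2.2245%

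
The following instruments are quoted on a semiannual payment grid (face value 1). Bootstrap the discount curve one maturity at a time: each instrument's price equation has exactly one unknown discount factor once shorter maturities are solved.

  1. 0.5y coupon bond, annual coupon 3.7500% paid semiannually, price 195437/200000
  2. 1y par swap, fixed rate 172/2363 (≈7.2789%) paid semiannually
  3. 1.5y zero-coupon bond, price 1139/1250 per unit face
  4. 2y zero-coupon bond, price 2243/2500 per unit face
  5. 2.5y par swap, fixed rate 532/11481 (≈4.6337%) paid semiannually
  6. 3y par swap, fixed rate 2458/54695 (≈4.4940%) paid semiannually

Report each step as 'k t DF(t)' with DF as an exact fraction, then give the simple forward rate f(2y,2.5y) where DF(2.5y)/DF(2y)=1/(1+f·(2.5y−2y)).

step 1 [0.5y] bond c/2=3/160: DF=(195437/200000 − 3/160·(0))/(1+3/160) = 1199/1250 ≈ 0.959200
step 2 [1y] swap r/2=86/2363: DF=(1 − 86/2363·(0.959200))/(1+86/2363) = 582/625 ≈ 0.931200
step 3 [1.5y] zero: DF = P = 1139/1250 ≈ 0.911200
step 4 [2y] zero: DF = P = 2243/2500 ≈ 0.897200
step 5 [2.5y] swap r/2=266/11481: DF=(1 − 266/11481·(0.959200+0.931200+0.911200+0.897200))/(1+266/11481) = 1117/1250 ≈ 0.893600
step 6 [3y] swap r/2=1229/54695: DF=(1 − 1229/54695·(0.959200+0.931200+0.911200+0.897200+0.893600))/(1+1229/54695) = 8771/10000 ≈ 0.877100

1 1/2 1199/1250
2 1 582/625
3 3/2 1139/1250
4 2 2243/2500
5 5/2 1117/1250
6 3 8771/10000
f(2y,2.5y) = ((2243/2500)/(1117/1250) − 1)/(1/2) = 9/1117 ≈ 0.8057%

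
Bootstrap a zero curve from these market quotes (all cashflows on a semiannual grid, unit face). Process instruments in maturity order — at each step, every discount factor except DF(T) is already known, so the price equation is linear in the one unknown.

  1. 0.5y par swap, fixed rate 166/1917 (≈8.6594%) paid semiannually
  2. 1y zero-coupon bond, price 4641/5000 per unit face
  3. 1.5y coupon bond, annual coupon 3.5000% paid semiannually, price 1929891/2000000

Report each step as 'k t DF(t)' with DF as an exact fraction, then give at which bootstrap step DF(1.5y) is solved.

step 1 [0.5y] swap r/2=83/1917: DF=(1 − 83/1917·(0))/(1+83/1917) = 1917/2000 ≈ 0.958500
step 2 [1y] zero: DF = P = 4641/5000 ≈ 0.928200
step 3 [1.5y] bond c/2=7/400: DF=(1929891/2000000 − 7/400·(0.958500+0.928200))/(1+7/400) = 9159/10000 ≈ 0.915900

1 1/2 1917/2000
2 1 4641/5000
3 3/2 9159/10000
DF(1.5y) is solved at step 3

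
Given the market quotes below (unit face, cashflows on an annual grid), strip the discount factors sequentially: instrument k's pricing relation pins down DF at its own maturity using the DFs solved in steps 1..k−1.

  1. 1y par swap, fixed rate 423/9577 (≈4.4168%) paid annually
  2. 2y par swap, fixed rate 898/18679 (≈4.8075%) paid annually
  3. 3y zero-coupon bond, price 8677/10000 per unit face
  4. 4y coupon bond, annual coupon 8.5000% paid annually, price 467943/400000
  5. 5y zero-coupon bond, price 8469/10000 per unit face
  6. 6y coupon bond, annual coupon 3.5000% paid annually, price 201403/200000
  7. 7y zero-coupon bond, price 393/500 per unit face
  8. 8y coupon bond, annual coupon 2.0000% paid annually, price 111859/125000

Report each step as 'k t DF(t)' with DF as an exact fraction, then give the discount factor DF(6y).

step 1 [1y] swap r/1=423/9577: DF=(1 − 423/9577·(0))/(1+423/9577) = 9577/10000 ≈ 0.957700
step 2 [2y] swap r/1=898/18679: DF=(1 − 898/18679·(0.957700))/(1+898/18679) = 4551/5000 ≈ 0.910200
step 3 [3y] zero: DF = P = 8677/10000 ≈ 0.867700
step 4 [4y] bond c/1=17/200: DF=(467943/400000 − 17/200·(0.957700+0.910200+0.867700))/(1+17/200) = 8639/10000 ≈ 0.863900
step 5 [5y] zero: DF = P = 8469/10000 ≈ 0.846900
step 6 [6y] bond c/1=7/200: DF=(201403/200000 − 7/200·(0.957700+0.910200+0.867700+0.863900+0.846900))/(1+7/200) = 4113/5000 ≈ 0.822600
step 7 [7y] zero: DF = P = 393/500 ≈ 0.786000
step 8 [8y] bond c/1=1/50: DF=(111859/125000 − 1/50·(0.957700+0.910200+0.867700+0.863900+0.846900+0.822600+0.786000))/(1+1/50) = 3793/5000 ≈ 0.758600

1 1 9577/10000
2 2 4551/5000
3 3 8677/10000
4 4 8639/10000
5 5 8469/10000
6 6 4113/5000
7 7 393/500
8 8 3793/5000
DF(6y) = 4113/5000 ≈ 0.822600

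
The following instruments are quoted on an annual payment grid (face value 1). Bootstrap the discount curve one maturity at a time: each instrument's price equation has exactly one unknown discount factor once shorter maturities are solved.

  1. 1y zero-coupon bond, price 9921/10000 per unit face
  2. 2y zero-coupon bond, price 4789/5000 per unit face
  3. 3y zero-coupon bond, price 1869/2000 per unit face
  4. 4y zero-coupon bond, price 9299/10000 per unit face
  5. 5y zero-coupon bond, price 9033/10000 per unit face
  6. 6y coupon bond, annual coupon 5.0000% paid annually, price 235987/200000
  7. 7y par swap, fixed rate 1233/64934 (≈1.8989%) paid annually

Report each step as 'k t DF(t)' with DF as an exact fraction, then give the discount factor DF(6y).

step 1 [1y] zero: DF = P = 9921/10000 ≈ 0.992100
step 2 [2y] zero: DF = P = 4789/5000 ≈ 0.957800
step 3 [3y] zero: DF = P = 1869/2000 ≈ 0.934500
step 4 [4y] zero: DF = P = 9299/10000 ≈ 0.929900
step 5 [5y] zero: DF = P = 9033/10000 ≈ 0.903300
step 6 [6y] bond c/1=1/20: DF=(235987/200000 − 1/20·(0.992100+0.957800+0.934500+0.929900+0.903300))/(1+1/20) = 8991/10000 ≈ 0.899100
step 7 [7y] swap r/1=1233/64934: DF=(1 − 1233/64934·(0.992100+0.957800+0.934500+0.929900+0.903300+0.899100))/(1+1233/64934) = 8767/10000 ≈ 0.876700

1 1 9921/10000
2 2 4789/5000
3 3 1869/2000
4 4 9299/10000
5 5 9033/10000
6 6 8991/10000
7 7 8767/10000
DF(6y) = 8991/10000 ≈ 0.899100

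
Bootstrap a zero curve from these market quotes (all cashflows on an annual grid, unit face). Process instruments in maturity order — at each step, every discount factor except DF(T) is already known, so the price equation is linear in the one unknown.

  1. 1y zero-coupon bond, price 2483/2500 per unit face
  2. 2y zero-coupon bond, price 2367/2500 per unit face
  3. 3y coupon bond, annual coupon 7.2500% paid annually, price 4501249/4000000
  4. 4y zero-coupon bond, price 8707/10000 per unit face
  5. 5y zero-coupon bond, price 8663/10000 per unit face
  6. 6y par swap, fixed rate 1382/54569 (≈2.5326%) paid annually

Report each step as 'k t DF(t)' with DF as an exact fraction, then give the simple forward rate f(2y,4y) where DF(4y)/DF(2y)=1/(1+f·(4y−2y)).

step 1 [1y] zero: DF = P = 2483/2500 ≈ 0.993200
step 2 [2y] zero: DF = P = 2367/2500 ≈ 0.946800
step 3 [3y] bond c/1=29/400: DF=(4501249/4000000 − 29/400·(0.993200+0.946800))/(1+29/400) = 9181/10000 ≈ 0.918100
step 4 [4y] zero: DF = P = 8707/10000 ≈ 0.870700
step 5 [5y] zero: DF = P = 8663/10000 ≈ 0.866300
step 6 [6y] swap r/1=1382/54569: DF=(1 − 1382/54569·(0.993200+0.946800+0.918100+0.870700+0.866300))/(1+1382/54569) = 4309/5000 ≈ 0.861800

1 1 2483/2500
2 2 2367/2500
3 3 9181/10000
4 4 8707/10000
5 5 8663/10000
6 6 4309/5000
f(2y,4y) = ((2367/2500)/(8707/10000) − 1)/(2) = 761/17414 ≈ 4.3700%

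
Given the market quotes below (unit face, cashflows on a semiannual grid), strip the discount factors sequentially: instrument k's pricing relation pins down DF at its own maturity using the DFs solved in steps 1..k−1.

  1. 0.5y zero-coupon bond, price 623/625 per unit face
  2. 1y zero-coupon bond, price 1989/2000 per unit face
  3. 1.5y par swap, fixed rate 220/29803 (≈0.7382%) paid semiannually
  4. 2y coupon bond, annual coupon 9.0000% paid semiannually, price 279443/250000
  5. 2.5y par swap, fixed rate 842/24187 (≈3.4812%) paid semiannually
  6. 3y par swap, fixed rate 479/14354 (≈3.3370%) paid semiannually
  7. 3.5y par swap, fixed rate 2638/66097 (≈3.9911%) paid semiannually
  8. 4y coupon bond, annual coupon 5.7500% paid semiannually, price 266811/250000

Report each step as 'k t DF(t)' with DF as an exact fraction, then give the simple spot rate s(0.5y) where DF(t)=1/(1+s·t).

1 1/2 623/625
2 1 1989/2000
3 3/2 989/1000
4 2 9413/10000
5 5/2 4579/5000
6 3 4521/5000
7 7/2 8681/10000
8 4 8527/10000
s(0.5y) = (1/(623/625) − 1)/(1/2) = 4/623 ≈ 0.6421%

step 1 [0.5y] zero: DF = P = 623/625 ≈ 0.996800
step 2 [1y] zero: DF = P = 1989/2000 ≈ 0.994500
step 3 [1.5y] swap r/2=110/29803: DF=(1 − 110/29803·(0.996800+0.994500))/(1+110/29803) = 989/1000 ≈ 0.989000
step 4 [2y] bond c/2=9/200: DF=(279443/250000 − 9/200·(0.996800+0.994500+0.989000))/(1+9/200) = 9413/10000 ≈ 0.941300
step 5 [2.5y] swap r/2=421/24187: DF=(1 − 421/24187·(0.996800+0.994500+0.989000+0.941300))/(1+421/24187) = 4579/5000 ≈ 0.915800
step 6 [3y] swap r/2=479/28708: DF=(1 − 479/28708·(0.996800+0.994500+0.989000+0.941300+0.915800))/(1+479/28708) = 4521/5000 ≈ 0.904200
step 7 [3.5y] swap r/2=1319/66097: DF=(1 − 1319/66097·(0.996800+0.994500+0.989000+0.941300+0.915800+0.904200))/(1+1319/66097) = 8681/10000 ≈ 0.868100
step 8 [4y] bond c/2=23/800: DF=(266811/250000 − 23/800·(0.996800+0.994500+0.989000+0.941300+0.915800+0.904200+0.868100))/(1+23/800) = 8527/10000 ≈ 0.852700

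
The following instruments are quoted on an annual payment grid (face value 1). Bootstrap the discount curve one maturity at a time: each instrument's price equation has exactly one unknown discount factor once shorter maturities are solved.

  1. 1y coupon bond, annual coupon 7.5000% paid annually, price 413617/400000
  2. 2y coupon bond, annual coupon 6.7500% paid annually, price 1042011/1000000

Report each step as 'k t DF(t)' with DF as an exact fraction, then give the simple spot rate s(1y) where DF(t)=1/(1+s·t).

1 1 9619/10000
2 2 9153/10000
s(1y) = (1/(9619/10000) − 1)/(1) = 381/9619 ≈ 3.9609%

step 1 [1y] bond c/1=3/40: DF=(413617/400000 − 3/40·(0))/(1+3/40) = 9619/10000 ≈ 0.961900
step 2 [2y] bond c/1=27/400: DF=(1042011/1000000 − 27/400·(0.961900))/(1+27/400) = 9153/10000 ≈ 0.915300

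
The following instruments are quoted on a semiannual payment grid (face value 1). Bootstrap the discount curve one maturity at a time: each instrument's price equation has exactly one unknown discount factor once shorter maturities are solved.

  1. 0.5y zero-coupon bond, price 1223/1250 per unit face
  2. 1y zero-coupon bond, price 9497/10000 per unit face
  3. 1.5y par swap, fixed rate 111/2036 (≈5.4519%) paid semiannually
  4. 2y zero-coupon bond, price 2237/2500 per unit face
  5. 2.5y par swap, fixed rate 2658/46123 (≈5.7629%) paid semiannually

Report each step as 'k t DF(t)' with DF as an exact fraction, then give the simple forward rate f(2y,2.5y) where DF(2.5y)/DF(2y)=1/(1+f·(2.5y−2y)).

1 1/2 1223/1250
2 1 9497/10000
3 3/2 9223/10000
4 2 2237/2500
5 5/2 8671/10000
f(2y,2.5y) = ((2237/2500)/(8671/10000) − 1)/(1/2) = 554/8671 ≈ 6.3891%

step 1 [0.5y] zero: DF = P = 1223/1250 ≈ 0.978400
step 2 [1y] zero: DF = P = 9497/10000 ≈ 0.949700
step 3 [1.5y] swap r/2=111/4072: DF=(1 − 111/4072·(0.978400+0.949700))/(1+111/4072) = 9223/10000 ≈ 0.922300
step 4 [2y] zero: DF = P = 2237/2500 ≈ 0.894800
step 5 [2.5y] swap r/2=1329/46123: DF=(1 − 1329/46123·(0.978400+0.949700+0.922300+0.894800))/(1+1329/46123) = 8671/10000 ≈ 0.867100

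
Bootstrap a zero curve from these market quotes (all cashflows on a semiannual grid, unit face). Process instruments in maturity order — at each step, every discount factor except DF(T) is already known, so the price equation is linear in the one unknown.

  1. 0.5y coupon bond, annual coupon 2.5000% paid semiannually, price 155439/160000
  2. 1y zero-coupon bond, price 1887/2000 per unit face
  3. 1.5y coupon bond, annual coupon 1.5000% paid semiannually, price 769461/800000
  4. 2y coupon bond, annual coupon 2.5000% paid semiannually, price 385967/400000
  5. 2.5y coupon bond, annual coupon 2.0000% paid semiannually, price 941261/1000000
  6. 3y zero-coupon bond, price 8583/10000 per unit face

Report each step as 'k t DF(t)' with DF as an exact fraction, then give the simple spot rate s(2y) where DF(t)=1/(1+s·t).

step 1 [0.5y] bond c/2=1/80: DF=(155439/160000 − 1/80·(0))/(1+1/80) = 1919/2000 ≈ 0.959500
step 2 [1y] zero: DF = P = 1887/2000 ≈ 0.943500
step 3 [1.5y] bond c/2=3/400: DF=(769461/800000 − 3/400·(0.959500+0.943500))/(1+3/400) = 1881/2000 ≈ 0.940500
step 4 [2y] bond c/2=1/80: DF=(385967/400000 − 1/80·(0.959500+0.943500+0.940500))/(1+1/80) = 9179/10000 ≈ 0.917900
step 5 [2.5y] bond c/2=1/100: DF=(941261/1000000 − 1/100·(0.959500+0.943500+0.940500+0.917900))/(1+1/100) = 8947/10000 ≈ 0.894700
step 6 [3y] zero: DF = P = 8583/10000 ≈ 0.858300

1 1/2 1919/2000
2 1 1887/2000
3 3/2 1881/2000
4 2 9179/10000
5 5/2 8947/10000
6 3 8583/10000
s(2y) = (1/(9179/10000) − 1)/(2) = 821/18358 ≈ 4.4722%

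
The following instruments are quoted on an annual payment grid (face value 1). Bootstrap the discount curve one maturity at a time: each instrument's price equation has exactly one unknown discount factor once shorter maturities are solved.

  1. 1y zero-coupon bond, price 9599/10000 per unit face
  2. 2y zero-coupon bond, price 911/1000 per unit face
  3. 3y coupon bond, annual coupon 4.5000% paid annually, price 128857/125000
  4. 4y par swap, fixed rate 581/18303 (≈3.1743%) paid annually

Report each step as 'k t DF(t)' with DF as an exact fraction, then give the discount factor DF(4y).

step 1 [1y] zero: DF = P = 9599/10000 ≈ 0.959900
step 2 [2y] zero: DF = P = 911/1000 ≈ 0.911000
step 3 [3y] bond c/1=9/200: DF=(128857/125000 − 9/200·(0.959900+0.911000))/(1+9/200) = 9059/10000 ≈ 0.905900
step 4 [4y] swap r/1=581/18303: DF=(1 − 581/18303·(0.959900+0.911000+0.905900))/(1+581/18303) = 4419/5000 ≈ 0.883800

1 1 9599/10000
2 2 911/1000
3 3 9059/10000
4 4 4419/5000
DF(4y) = 4419/5000 ≈ 0.883800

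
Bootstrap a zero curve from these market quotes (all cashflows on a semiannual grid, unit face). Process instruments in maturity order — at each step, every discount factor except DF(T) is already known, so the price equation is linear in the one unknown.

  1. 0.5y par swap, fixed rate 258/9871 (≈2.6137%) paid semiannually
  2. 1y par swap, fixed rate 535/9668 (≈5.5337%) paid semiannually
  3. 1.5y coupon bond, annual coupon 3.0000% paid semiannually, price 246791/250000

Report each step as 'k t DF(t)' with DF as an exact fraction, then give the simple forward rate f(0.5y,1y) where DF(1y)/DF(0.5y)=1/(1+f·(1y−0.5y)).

step 1 [0.5y] swap r/2=129/9871: DF=(1 − 129/9871·(0))/(1+129/9871) = 9871/10000 ≈ 0.987100
step 2 [1y] swap r/2=535/19336: DF=(1 − 535/19336·(0.987100))/(1+535/19336) = 1893/2000 ≈ 0.946500
step 3 [1.5y] bond c/2=3/200: DF=(246791/250000 − 3/200·(0.987100+0.946500))/(1+3/200) = 118/125 ≈ 0.944000

1 1/2 9871/10000
2 1 1893/2000
3 3/2 118/125
f(0.5y,1y) = ((9871/10000)/(1893/2000) − 1)/(1/2) = 812/9465 ≈ 8.5790%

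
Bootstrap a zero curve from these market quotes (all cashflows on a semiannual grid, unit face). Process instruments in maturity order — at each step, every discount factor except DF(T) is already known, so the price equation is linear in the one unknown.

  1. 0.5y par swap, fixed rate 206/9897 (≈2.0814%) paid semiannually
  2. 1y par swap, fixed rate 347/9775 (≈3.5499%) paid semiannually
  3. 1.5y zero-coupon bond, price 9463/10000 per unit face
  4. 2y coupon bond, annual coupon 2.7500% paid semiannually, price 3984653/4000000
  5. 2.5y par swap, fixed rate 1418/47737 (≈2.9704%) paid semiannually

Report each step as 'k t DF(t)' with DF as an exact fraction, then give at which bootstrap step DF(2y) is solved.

step 1 [0.5y] swap r/2=103/9897: DF=(1 − 103/9897·(0))/(1+103/9897) = 9897/10000 ≈ 0.989700
step 2 [1y] swap r/2=347/19550: DF=(1 − 347/19550·(0.989700))/(1+347/19550) = 9653/10000 ≈ 0.965300
step 3 [1.5y] zero: DF = P = 9463/10000 ≈ 0.946300
step 4 [2y] bond c/2=11/800: DF=(3984653/4000000 − 11/800·(0.989700+0.965300+0.946300))/(1+11/800) = 9433/10000 ≈ 0.943300
step 5 [2.5y] swap r/2=709/47737: DF=(1 − 709/47737·(0.989700+0.965300+0.946300+0.943300))/(1+709/47737) = 9291/10000 ≈ 0.929100

1 1/2 9897/10000
2 1 9653/10000
3 3/2 9463/10000
4 2 9433/10000
5 5/2 9291/10000
DF(2y) is solved at step 4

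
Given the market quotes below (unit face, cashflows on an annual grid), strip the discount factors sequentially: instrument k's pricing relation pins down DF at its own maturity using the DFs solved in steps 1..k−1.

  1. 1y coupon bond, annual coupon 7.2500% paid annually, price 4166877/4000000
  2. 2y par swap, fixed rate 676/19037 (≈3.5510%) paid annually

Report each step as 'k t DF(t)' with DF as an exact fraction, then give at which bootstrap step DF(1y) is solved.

step 1 [1y] bond c/1=29/400: DF=(4166877/4000000 − 29/400·(0))/(1+29/400) = 9713/10000 ≈ 0.971300
step 2 [2y] swap r/1=676/19037: DF=(1 − 676/19037·(0.971300))/(1+676/19037) = 2331/2500 ≈ 0.932400

1 1 9713/10000
2 2 2331/2500
DF(1y) is solved at step 1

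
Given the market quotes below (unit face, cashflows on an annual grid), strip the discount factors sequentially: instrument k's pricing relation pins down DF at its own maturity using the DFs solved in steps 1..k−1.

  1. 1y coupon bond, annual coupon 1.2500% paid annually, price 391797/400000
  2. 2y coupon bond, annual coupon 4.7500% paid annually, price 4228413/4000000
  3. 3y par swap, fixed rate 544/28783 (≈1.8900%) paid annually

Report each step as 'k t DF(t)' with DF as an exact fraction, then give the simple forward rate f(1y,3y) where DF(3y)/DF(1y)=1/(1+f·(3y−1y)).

1 1 4837/5000
2 2 9653/10000
3 3 591/625
f(1y,3y) = ((4837/5000)/(591/625) − 1)/(2) = 109/9456 ≈ 1.1527%

step 1 [1y] bond c/1=1/80: DF=(391797/400000 − 1/80·(0))/(1+1/80) = 4837/5000 ≈ 0.967400
step 2 [2y] bond c/1=19/400: DF=(4228413/4000000 − 19/400·(0.967400))/(1+19/400) = 9653/10000 ≈ 0.965300
step 3 [3y] swap r/1=544/28783: DF=(1 − 544/28783·(0.967400+0.965300))/(1+544/28783) = 591/625 ≈ 0.945600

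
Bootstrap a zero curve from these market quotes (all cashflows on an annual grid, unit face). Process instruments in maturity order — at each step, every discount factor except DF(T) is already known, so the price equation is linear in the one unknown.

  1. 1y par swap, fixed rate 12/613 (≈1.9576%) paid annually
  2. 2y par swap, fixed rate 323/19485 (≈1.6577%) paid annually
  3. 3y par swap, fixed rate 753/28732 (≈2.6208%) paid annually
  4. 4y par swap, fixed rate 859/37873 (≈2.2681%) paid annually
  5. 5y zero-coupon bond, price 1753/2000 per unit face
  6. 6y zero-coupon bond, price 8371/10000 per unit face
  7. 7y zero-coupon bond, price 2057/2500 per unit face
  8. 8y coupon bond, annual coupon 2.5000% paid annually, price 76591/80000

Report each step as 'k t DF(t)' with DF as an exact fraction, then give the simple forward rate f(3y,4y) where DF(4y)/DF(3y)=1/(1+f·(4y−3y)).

step 1 [1y] swap r/1=12/613: DF=(1 − 12/613·(0))/(1+12/613) = 613/625 ≈ 0.980800
step 2 [2y] swap r/1=323/19485: DF=(1 − 323/19485·(0.980800))/(1+323/19485) = 9677/10000 ≈ 0.967700
step 3 [3y] swap r/1=753/28732: DF=(1 − 753/28732·(0.980800+0.967700))/(1+753/28732) = 9247/10000 ≈ 0.924700
step 4 [4y] swap r/1=859/37873: DF=(1 − 859/37873·(0.980800+0.967700+0.924700))/(1+859/37873) = 9141/10000 ≈ 0.914100
step 5 [5y] zero: DF = P = 1753/2000 ≈ 0.876500
step 6 [6y] zero: DF = P = 8371/10000 ≈ 0.837100
step 7 [7y] zero: DF = P = 2057/2500 ≈ 0.822800
step 8 [8y] bond c/1=1/40: DF=(76591/80000 − 1/40·(0.980800+0.967700+0.924700+0.914100+0.876500+0.837100+0.822800))/(1+1/40) = 3899/5000 ≈ 0.779800

1 1 613/625
2 2 9677/10000
3 3 9247/10000
4 4 9141/10000
5 5 1753/2000
6 6 8371/10000
7 7 2057/2500
8 8 3899/5000
f(3y,4y) = ((9247/10000)/(9141/10000) − 1)/(1) = 106/9141 ≈ 1.1596%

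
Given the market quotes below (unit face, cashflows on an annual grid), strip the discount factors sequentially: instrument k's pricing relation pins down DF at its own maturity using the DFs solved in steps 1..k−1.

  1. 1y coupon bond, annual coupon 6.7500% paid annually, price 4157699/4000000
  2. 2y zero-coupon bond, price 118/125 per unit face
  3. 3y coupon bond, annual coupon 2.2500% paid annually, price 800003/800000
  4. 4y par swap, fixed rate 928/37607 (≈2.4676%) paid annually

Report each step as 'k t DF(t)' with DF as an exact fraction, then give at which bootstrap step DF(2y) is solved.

1 1 9737/10000
2 2 118/125
3 3 4679/5000
4 4 567/625
DF(2y) is solved at step 2

step 1 [1y] bond c/1=27/400: DF=(4157699/4000000 − 27/400·(0))/(1+27/400) = 9737/10000 ≈ 0.973700
step 2 [2y] zero: DF = P = 118/125 ≈ 0.944000
step 3 [3y] bond c/1=9/400: DF=(800003/800000 − 9/400·(0.973700+0.944000))/(1+9/400) = 4679/5000 ≈ 0.935800
step 4 [4y] swap r/1=928/37607: DF=(1 − 928/37607·(0.973700+0.944000+0.935800))/(1+928/37607) = 567/625 ≈ 0.907200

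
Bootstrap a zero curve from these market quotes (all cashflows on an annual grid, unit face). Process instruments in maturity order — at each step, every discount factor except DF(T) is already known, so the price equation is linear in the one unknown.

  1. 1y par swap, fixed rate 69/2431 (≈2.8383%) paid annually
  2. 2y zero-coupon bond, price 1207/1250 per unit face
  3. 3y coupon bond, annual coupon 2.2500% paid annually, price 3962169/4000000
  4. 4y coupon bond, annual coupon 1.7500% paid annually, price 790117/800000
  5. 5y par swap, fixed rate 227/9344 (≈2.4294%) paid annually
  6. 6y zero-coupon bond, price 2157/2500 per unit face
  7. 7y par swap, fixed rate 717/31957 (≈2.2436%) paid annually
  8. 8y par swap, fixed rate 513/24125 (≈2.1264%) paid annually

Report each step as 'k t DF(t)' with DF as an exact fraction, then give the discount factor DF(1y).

step 1 [1y] swap r/1=69/2431: DF=(1 − 69/2431·(0))/(1+69/2431) = 2431/2500 ≈ 0.972400
step 2 [2y] zero: DF = P = 1207/1250 ≈ 0.965600
step 3 [3y] bond c/1=9/400: DF=(3962169/4000000 − 9/400·(0.972400+0.965600))/(1+9/400) = 9261/10000 ≈ 0.926100
step 4 [4y] bond c/1=7/400: DF=(790117/800000 − 7/400·(0.972400+0.965600+0.926100))/(1+7/400) = 4607/5000 ≈ 0.921400
step 5 [5y] swap r/1=227/9344: DF=(1 − 227/9344·(0.972400+0.965600+0.926100+0.921400))/(1+227/9344) = 1773/2000 ≈ 0.886500
step 6 [6y] zero: DF = P = 2157/2500 ≈ 0.862800
step 7 [7y] swap r/1=717/31957: DF=(1 − 717/31957·(0.972400+0.965600+0.926100+0.921400+0.886500+0.862800))/(1+717/31957) = 4283/5000 ≈ 0.856600
step 8 [8y] swap r/1=513/24125: DF=(1 − 513/24125·(0.972400+0.965600+0.926100+0.921400+0.886500+0.862800+0.856600))/(1+513/24125) = 8461/10000 ≈ 0.846100

1 1 2431/2500
2 2 1207/1250
3 3 9261/10000
4 4 4607/5000
5 5 1773/2000
6 6 2157/2500
7 7 4283/5000
8 8 8461/10000
DF(1y) = 2431/2500 ≈ 0.972400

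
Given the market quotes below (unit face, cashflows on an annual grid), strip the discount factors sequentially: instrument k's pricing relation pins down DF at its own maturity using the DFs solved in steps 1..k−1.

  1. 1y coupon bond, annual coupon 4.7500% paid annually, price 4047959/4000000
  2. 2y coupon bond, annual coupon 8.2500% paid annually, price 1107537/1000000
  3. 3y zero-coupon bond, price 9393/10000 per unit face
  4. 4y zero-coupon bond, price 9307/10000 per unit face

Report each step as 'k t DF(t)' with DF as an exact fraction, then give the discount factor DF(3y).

step 1 [1y] bond c/1=19/400: DF=(4047959/4000000 − 19/400·(0))/(1+19/400) = 9661/10000 ≈ 0.966100
step 2 [2y] bond c/1=33/400: DF=(1107537/1000000 − 33/400·(0.966100))/(1+33/400) = 1899/2000 ≈ 0.949500
step 3 [3y] zero: DF = P = 9393/10000 ≈ 0.939300
step 4 [4y] zero: DF = P = 9307/10000 ≈ 0.930700

1 1 9661/10000
2 2 1899/2000
3 3 9393/10000
4 4 9307/10000
DF(3y) = 9393/10000 ≈ 0.939300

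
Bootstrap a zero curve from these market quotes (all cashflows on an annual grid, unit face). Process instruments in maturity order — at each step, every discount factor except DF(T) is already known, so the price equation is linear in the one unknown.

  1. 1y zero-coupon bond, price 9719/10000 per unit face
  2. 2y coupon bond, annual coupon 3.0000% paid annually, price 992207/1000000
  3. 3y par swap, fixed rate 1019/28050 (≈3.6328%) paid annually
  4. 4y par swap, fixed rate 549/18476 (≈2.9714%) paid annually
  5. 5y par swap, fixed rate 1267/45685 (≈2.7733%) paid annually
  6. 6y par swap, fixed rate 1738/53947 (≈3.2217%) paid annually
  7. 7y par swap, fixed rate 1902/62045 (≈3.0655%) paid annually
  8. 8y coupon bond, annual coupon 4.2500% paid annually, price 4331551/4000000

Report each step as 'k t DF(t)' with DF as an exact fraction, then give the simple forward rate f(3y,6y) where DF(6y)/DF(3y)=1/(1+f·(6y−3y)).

1 1 9719/10000
2 2 187/200
3 3 8981/10000
4 4 4451/5000
5 5 8733/10000
6 6 4131/5000
7 7 4049/5000
8 8 3929/5000
f(3y,6y) = ((8981/10000)/(4131/5000) − 1)/(3) = 719/24786 ≈ 2.9008%

step 1 [1y] zero: DF = P = 9719/10000 ≈ 0.971900
step 2 [2y] bond c/1=3/100: DF=(992207/1000000 − 3/100·(0.971900))/(1+3/100) = 187/200 ≈ 0.935000
step 3 [3y] swap r/1=1019/28050: DF=(1 − 1019/28050·(0.971900+0.935000))/(1+1019/28050) = 8981/10000 ≈ 0.898100
step 4 [4y] swap r/1=549/18476: DF=(1 − 549/18476·(0.971900+0.935000+0.898100))/(1+549/18476) = 4451/5000 ≈ 0.890200
step 5 [5y] swap r/1=1267/45685: DF=(1 − 1267/45685·(0.971900+0.935000+0.898100+0.890200))/(1+1267/45685) = 8733/10000 ≈ 0.873300
step 6 [6y] swap r/1=1738/53947: DF=(1 − 1738/53947·(0.971900+0.935000+0.898100+0.890200+0.873300))/(1+1738/53947) = 4131/5000 ≈ 0.826200
step 7 [7y] swap r/1=1902/62045: DF=(1 − 1902/62045·(0.971900+0.935000+0.898100+0.890200+0.873300+0.826200))/(1+1902/62045) = 4049/5000 ≈ 0.809800
step 8 [8y] bond c/1=17/400: DF=(4331551/4000000 − 17/400·(0.971900+0.935000+0.898100+0.890200+0.873300+0.826200+0.809800))/(1+17/400) = 3929/5000 ≈ 0.785800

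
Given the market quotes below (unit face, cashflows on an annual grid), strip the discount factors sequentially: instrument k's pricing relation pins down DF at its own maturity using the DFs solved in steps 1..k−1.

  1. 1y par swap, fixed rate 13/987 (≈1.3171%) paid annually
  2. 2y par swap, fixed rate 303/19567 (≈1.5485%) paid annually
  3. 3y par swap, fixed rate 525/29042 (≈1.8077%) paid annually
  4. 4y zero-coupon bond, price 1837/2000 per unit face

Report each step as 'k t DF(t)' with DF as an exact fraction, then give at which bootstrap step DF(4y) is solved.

step 1 [1y] swap r/1=13/987: DF=(1 − 13/987·(0))/(1+13/987) = 987/1000 ≈ 0.987000
step 2 [2y] swap r/1=303/19567: DF=(1 − 303/19567·(0.987000))/(1+303/19567) = 9697/10000 ≈ 0.969700
step 3 [3y] swap r/1=525/29042: DF=(1 − 525/29042·(0.987000+0.969700))/(1+525/29042) = 379/400 ≈ 0.947500
step 4 [4y] zero: DF = P = 1837/2000 ≈ 0.918500

1 1 987/1000
2 2 9697/10000
3 3 379/400
4 4 1837/2000
DF(4y) is solved at step 4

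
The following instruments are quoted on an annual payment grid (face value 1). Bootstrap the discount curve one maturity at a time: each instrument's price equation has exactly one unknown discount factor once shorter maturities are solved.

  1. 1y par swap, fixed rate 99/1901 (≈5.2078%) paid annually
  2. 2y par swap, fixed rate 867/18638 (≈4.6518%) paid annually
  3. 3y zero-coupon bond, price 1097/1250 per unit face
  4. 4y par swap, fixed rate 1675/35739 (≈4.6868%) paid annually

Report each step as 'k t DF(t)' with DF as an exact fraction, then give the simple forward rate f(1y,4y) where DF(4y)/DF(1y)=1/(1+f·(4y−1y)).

step 1 [1y] swap r/1=99/1901: DF=(1 − 99/1901·(0))/(1+99/1901) = 1901/2000 ≈ 0.950500
step 2 [2y] swap r/1=867/18638: DF=(1 − 867/18638·(0.950500))/(1+867/18638) = 9133/10000 ≈ 0.913300
step 3 [3y] zero: DF = P = 1097/1250 ≈ 0.877600
step 4 [4y] swap r/1=1675/35739: DF=(1 − 1675/35739·(0.950500+0.913300+0.877600))/(1+1675/35739) = 333/400 ≈ 0.832500

1 1 1901/2000
2 2 9133/10000
3 3 1097/1250
4 4 333/400
f(1y,4y) = ((1901/2000)/(333/400) − 1)/(3) = 236/4995 ≈ 4.7247%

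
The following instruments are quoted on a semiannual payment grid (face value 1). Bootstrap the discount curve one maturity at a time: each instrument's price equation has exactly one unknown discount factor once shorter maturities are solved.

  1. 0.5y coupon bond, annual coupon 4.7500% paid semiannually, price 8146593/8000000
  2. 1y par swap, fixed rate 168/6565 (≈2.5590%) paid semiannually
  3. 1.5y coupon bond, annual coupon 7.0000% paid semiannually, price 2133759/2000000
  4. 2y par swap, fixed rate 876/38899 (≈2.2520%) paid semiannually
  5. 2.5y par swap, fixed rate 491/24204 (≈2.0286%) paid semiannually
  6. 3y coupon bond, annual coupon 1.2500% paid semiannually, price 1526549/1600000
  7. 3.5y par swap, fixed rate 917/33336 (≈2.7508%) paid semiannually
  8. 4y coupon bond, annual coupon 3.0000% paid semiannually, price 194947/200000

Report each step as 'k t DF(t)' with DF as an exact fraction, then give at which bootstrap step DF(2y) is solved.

1 1/2 9947/10000
2 1 2437/2500
3 3/2 4821/5000
4 2 4781/5000
5 5/2 9509/10000
6 3 9181/10000
7 7/2 9083/10000
8 4 4309/5000
DF(2y) is solved at step 4

step 1 [0.5y] bond c/2=19/800: DF=(8146593/8000000 − 19/800·(0))/(1+19/800) = 9947/10000 ≈ 0.994700
step 2 [1y] swap r/2=84/6565: DF=(1 − 84/6565·(0.994700))/(1+84/6565) = 2437/2500 ≈ 0.974800
step 3 [1.5y] bond c/2=7/200: DF=(2133759/2000000 − 7/200·(0.994700+0.974800))/(1+7/200) = 4821/5000 ≈ 0.964200
step 4 [2y] swap r/2=438/38899: DF=(1 − 438/38899·(0.994700+0.974800+0.964200))/(1+438/38899) = 4781/5000 ≈ 0.956200
step 5 [2.5y] swap r/2=491/48408: DF=(1 − 491/48408·(0.994700+0.974800+0.964200+0.956200))/(1+491/48408) = 9509/10000 ≈ 0.950900
step 6 [3y] bond c/2=1/160: DF=(1526549/1600000 − 1/160·(0.994700+0.974800+0.964200+0.956200+0.950900))/(1+1/160) = 9181/10000 ≈ 0.918100
step 7 [3.5y] swap r/2=917/66672: DF=(1 − 917/66672·(0.994700+0.974800+0.964200+0.956200+0.950900+0.918100))/(1+917/66672) = 9083/10000 ≈ 0.908300
step 8 [4y] bond c/2=3/200: DF=(194947/200000 − 3/200·(0.994700+0.974800+0.964200+0.956200+0.950900+0.918100+0.908300))/(1+3/200) = 4309/5000 ≈ 0.861800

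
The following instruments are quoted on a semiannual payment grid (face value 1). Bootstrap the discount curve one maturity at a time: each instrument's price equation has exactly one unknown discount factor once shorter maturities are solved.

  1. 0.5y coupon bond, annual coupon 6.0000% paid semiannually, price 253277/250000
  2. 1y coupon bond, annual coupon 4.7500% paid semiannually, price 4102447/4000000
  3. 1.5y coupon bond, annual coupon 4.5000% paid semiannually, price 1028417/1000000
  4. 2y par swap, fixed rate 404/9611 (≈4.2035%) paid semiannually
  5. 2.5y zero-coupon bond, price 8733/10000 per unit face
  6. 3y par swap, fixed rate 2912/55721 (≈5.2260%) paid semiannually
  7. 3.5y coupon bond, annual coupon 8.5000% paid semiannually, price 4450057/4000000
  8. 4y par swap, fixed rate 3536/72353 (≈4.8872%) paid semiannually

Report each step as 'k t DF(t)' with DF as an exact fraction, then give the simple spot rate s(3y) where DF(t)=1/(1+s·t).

1 1/2 2459/2500
2 1 979/1000
3 3/2 4813/5000
4 2 1149/1250
5 5/2 8733/10000
6 3 534/625
7 7/2 21/25
8 4 1029/1250
s(3y) = (1/(534/625) − 1)/(3) = 91/1602 ≈ 5.6804%

step 1 [0.5y] bond c/2=3/100: DF=(253277/250000 − 3/100·(0))/(1+3/100) = 2459/2500 ≈ 0.983600
step 2 [1y] bond c/2=19/800: DF=(4102447/4000000 − 19/800·(0.983600))/(1+19/800) = 979/1000 ≈ 0.979000
step 3 [1.5y] bond c/2=9/400: DF=(1028417/1000000 − 9/400·(0.983600+0.979000))/(1+9/400) = 4813/5000 ≈ 0.962600
step 4 [2y] swap r/2=202/9611: DF=(1 − 202/9611·(0.983600+0.979000+0.962600))/(1+202/9611) = 1149/1250 ≈ 0.919200
step 5 [2.5y] zero: DF = P = 8733/10000 ≈ 0.873300
step 6 [3y] swap r/2=1456/55721: DF=(1 − 1456/55721·(0.983600+0.979000+0.962600+0.919200+0.873300))/(1+1456/55721) = 534/625 ≈ 0.854400
step 7 [3.5y] bond c/2=17/400: DF=(4450057/4000000 − 17/400·(0.983600+0.979000+0.962600+0.919200+0.873300+0.854400))/(1+17/400) = 21/25 ≈ 0.840000
step 8 [4y] swap r/2=1768/72353: DF=(1 − 1768/72353·(0.983600+0.979000+0.962600+0.919200+0.873300+0.854400+0.840000))/(1+1768/72353) = 1029/1250 ≈ 0.823200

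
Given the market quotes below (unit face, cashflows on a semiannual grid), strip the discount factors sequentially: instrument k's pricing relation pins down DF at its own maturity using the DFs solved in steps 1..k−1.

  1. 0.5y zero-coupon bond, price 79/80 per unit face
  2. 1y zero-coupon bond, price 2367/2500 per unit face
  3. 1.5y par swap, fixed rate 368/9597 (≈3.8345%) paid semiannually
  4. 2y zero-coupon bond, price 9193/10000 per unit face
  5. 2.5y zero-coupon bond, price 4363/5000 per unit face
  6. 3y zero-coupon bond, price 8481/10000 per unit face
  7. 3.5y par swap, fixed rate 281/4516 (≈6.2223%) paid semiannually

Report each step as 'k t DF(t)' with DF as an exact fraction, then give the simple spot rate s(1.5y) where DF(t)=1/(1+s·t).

step 1 [0.5y] zero: DF = P = 79/80 ≈ 0.987500
step 2 [1y] zero: DF = P = 2367/2500 ≈ 0.946800
step 3 [1.5y] swap r/2=184/9597: DF=(1 − 184/9597·(0.987500+0.946800))/(1+184/9597) = 1181/1250 ≈ 0.944800
step 4 [2y] zero: DF = P = 9193/10000 ≈ 0.919300
step 5 [2.5y] zero: DF = P = 4363/5000 ≈ 0.872600
step 6 [3y] zero: DF = P = 8481/10000 ≈ 0.848100
step 7 [3.5y] swap r/2=281/9032: DF=(1 − 281/9032·(0.987500+0.946800+0.944800+0.919300+0.872600+0.848100))/(1+281/9032) = 8033/10000 ≈ 0.803300

1 1/2 79/80
2 1 2367/2500
3 3/2 1181/1250
4 2 9193/10000
5 5/2 4363/5000
6 3 8481/10000
7 7/2 8033/10000
s(1.5y) = (1/(1181/1250) − 1)/(3/2) = 46/1181 ≈ 3.8950%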